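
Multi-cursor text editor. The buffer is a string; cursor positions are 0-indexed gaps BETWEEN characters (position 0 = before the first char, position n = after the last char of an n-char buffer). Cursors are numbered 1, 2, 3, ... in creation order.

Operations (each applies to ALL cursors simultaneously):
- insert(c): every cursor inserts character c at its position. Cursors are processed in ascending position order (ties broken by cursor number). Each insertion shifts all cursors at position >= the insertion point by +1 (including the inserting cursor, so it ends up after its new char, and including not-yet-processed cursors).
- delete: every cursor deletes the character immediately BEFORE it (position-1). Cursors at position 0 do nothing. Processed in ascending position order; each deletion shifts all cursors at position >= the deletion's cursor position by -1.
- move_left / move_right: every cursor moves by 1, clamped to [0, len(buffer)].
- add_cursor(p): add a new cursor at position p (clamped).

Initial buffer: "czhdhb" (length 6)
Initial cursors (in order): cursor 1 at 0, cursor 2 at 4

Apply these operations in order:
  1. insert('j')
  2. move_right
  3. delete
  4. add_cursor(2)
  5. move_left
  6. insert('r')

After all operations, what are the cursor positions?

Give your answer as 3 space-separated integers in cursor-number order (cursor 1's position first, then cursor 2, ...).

After op 1 (insert('j')): buffer="jczhdjhb" (len 8), cursors c1@1 c2@6, authorship 1....2..
After op 2 (move_right): buffer="jczhdjhb" (len 8), cursors c1@2 c2@7, authorship 1....2..
After op 3 (delete): buffer="jzhdjb" (len 6), cursors c1@1 c2@5, authorship 1...2.
After op 4 (add_cursor(2)): buffer="jzhdjb" (len 6), cursors c1@1 c3@2 c2@5, authorship 1...2.
After op 5 (move_left): buffer="jzhdjb" (len 6), cursors c1@0 c3@1 c2@4, authorship 1...2.
After op 6 (insert('r')): buffer="rjrzhdrjb" (len 9), cursors c1@1 c3@3 c2@7, authorship 113...22.

Answer: 1 7 3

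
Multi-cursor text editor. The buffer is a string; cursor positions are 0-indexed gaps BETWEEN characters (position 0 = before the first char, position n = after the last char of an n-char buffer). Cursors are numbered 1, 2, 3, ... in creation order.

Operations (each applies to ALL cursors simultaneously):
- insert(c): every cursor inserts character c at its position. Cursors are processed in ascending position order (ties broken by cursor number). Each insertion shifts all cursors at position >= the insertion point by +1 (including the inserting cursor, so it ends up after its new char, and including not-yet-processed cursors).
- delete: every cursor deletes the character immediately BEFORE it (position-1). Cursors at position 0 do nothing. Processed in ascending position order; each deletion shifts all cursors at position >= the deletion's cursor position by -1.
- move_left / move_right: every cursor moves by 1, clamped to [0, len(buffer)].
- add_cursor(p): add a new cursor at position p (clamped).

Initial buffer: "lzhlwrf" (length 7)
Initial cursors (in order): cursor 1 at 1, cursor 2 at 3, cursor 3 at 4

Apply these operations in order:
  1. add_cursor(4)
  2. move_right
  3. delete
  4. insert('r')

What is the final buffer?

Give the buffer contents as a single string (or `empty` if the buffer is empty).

Answer: lrrrrrf

Derivation:
After op 1 (add_cursor(4)): buffer="lzhlwrf" (len 7), cursors c1@1 c2@3 c3@4 c4@4, authorship .......
After op 2 (move_right): buffer="lzhlwrf" (len 7), cursors c1@2 c2@4 c3@5 c4@5, authorship .......
After op 3 (delete): buffer="lrf" (len 3), cursors c1@1 c2@1 c3@1 c4@1, authorship ...
After op 4 (insert('r')): buffer="lrrrrrf" (len 7), cursors c1@5 c2@5 c3@5 c4@5, authorship .1234..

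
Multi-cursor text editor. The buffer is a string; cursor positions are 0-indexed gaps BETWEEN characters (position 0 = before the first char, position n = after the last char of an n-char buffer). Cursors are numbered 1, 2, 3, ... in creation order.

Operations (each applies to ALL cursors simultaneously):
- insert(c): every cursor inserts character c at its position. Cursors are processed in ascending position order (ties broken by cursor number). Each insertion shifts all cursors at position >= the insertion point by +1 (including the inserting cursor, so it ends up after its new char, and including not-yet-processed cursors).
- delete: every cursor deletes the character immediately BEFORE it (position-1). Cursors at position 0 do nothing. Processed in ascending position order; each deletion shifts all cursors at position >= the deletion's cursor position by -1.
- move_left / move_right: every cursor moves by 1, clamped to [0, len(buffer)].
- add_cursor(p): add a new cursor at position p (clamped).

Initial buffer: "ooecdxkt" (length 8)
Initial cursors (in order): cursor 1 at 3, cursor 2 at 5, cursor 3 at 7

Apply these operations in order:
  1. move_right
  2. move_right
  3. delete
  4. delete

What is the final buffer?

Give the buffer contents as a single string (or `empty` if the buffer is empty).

Answer: oo

Derivation:
After op 1 (move_right): buffer="ooecdxkt" (len 8), cursors c1@4 c2@6 c3@8, authorship ........
After op 2 (move_right): buffer="ooecdxkt" (len 8), cursors c1@5 c2@7 c3@8, authorship ........
After op 3 (delete): buffer="ooecx" (len 5), cursors c1@4 c2@5 c3@5, authorship .....
After op 4 (delete): buffer="oo" (len 2), cursors c1@2 c2@2 c3@2, authorship ..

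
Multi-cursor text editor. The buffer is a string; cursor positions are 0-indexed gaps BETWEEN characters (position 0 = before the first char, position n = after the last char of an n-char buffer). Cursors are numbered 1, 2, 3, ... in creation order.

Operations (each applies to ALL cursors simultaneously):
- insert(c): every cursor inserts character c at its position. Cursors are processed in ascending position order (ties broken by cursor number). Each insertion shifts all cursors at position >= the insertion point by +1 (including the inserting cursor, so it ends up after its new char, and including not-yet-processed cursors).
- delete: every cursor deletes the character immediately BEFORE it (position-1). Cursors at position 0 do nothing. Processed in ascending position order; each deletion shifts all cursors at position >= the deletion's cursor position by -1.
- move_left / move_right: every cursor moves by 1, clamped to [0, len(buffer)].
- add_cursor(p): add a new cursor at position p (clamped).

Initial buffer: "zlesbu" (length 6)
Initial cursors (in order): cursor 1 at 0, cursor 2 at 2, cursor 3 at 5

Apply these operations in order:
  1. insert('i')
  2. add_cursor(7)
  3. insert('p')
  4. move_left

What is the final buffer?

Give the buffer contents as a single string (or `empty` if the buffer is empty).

Answer: ipzlipesbpipu

Derivation:
After op 1 (insert('i')): buffer="izliesbiu" (len 9), cursors c1@1 c2@4 c3@8, authorship 1..2...3.
After op 2 (add_cursor(7)): buffer="izliesbiu" (len 9), cursors c1@1 c2@4 c4@7 c3@8, authorship 1..2...3.
After op 3 (insert('p')): buffer="ipzlipesbpipu" (len 13), cursors c1@2 c2@6 c4@10 c3@12, authorship 11..22...433.
After op 4 (move_left): buffer="ipzlipesbpipu" (len 13), cursors c1@1 c2@5 c4@9 c3@11, authorship 11..22...433.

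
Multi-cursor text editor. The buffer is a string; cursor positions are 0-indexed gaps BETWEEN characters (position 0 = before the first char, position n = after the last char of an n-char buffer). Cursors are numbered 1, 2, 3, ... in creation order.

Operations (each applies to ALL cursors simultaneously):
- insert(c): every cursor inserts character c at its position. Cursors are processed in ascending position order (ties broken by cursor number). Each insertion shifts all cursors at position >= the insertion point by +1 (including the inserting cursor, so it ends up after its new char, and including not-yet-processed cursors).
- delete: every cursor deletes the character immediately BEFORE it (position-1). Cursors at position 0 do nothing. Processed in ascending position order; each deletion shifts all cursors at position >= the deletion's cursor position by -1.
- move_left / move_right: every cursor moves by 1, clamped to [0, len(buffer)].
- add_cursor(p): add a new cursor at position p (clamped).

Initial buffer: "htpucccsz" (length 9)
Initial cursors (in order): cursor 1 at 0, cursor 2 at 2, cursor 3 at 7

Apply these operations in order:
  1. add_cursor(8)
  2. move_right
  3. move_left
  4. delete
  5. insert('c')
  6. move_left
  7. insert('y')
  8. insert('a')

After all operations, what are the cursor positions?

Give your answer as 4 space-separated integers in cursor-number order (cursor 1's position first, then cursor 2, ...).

Answer: 2 6 16 16

Derivation:
After op 1 (add_cursor(8)): buffer="htpucccsz" (len 9), cursors c1@0 c2@2 c3@7 c4@8, authorship .........
After op 2 (move_right): buffer="htpucccsz" (len 9), cursors c1@1 c2@3 c3@8 c4@9, authorship .........
After op 3 (move_left): buffer="htpucccsz" (len 9), cursors c1@0 c2@2 c3@7 c4@8, authorship .........
After op 4 (delete): buffer="hpuccz" (len 6), cursors c1@0 c2@1 c3@5 c4@5, authorship ......
After op 5 (insert('c')): buffer="chcpuccccz" (len 10), cursors c1@1 c2@3 c3@9 c4@9, authorship 1.2....34.
After op 6 (move_left): buffer="chcpuccccz" (len 10), cursors c1@0 c2@2 c3@8 c4@8, authorship 1.2....34.
After op 7 (insert('y')): buffer="ychycpucccyycz" (len 14), cursors c1@1 c2@4 c3@12 c4@12, authorship 11.22....3344.
After op 8 (insert('a')): buffer="yachyacpucccyyaacz" (len 18), cursors c1@2 c2@6 c3@16 c4@16, authorship 111.222....334344.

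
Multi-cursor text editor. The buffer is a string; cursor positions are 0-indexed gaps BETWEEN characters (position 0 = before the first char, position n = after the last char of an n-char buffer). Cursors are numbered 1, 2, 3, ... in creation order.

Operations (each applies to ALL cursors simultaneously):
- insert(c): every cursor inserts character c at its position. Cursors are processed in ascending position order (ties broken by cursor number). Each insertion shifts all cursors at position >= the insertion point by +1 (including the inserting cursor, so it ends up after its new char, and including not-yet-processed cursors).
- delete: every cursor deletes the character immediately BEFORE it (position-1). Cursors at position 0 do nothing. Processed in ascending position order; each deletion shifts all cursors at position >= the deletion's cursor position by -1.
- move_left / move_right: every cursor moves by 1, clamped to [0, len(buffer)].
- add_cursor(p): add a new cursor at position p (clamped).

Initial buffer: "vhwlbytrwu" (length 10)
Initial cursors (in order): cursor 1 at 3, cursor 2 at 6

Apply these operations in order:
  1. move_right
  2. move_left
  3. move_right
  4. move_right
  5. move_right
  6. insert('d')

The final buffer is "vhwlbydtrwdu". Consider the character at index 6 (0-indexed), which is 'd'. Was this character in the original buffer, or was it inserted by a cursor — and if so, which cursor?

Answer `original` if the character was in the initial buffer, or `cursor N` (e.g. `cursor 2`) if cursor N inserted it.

Answer: cursor 1

Derivation:
After op 1 (move_right): buffer="vhwlbytrwu" (len 10), cursors c1@4 c2@7, authorship ..........
After op 2 (move_left): buffer="vhwlbytrwu" (len 10), cursors c1@3 c2@6, authorship ..........
After op 3 (move_right): buffer="vhwlbytrwu" (len 10), cursors c1@4 c2@7, authorship ..........
After op 4 (move_right): buffer="vhwlbytrwu" (len 10), cursors c1@5 c2@8, authorship ..........
After op 5 (move_right): buffer="vhwlbytrwu" (len 10), cursors c1@6 c2@9, authorship ..........
After op 6 (insert('d')): buffer="vhwlbydtrwdu" (len 12), cursors c1@7 c2@11, authorship ......1...2.
Authorship (.=original, N=cursor N): . . . . . . 1 . . . 2 .
Index 6: author = 1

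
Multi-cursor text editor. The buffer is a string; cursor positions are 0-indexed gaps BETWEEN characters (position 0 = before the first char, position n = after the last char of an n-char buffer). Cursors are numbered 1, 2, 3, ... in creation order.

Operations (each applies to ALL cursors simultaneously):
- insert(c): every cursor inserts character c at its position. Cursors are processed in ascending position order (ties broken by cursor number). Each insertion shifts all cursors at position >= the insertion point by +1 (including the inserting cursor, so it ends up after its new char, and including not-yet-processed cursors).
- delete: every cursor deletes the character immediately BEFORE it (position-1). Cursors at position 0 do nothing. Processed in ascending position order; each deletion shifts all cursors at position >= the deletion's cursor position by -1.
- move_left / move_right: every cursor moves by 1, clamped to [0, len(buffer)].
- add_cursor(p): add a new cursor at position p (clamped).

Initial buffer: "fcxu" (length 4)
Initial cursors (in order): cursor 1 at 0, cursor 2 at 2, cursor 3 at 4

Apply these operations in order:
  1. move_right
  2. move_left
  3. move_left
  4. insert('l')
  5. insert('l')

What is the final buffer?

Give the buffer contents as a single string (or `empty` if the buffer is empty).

Answer: llfllcllxu

Derivation:
After op 1 (move_right): buffer="fcxu" (len 4), cursors c1@1 c2@3 c3@4, authorship ....
After op 2 (move_left): buffer="fcxu" (len 4), cursors c1@0 c2@2 c3@3, authorship ....
After op 3 (move_left): buffer="fcxu" (len 4), cursors c1@0 c2@1 c3@2, authorship ....
After op 4 (insert('l')): buffer="lflclxu" (len 7), cursors c1@1 c2@3 c3@5, authorship 1.2.3..
After op 5 (insert('l')): buffer="llfllcllxu" (len 10), cursors c1@2 c2@5 c3@8, authorship 11.22.33..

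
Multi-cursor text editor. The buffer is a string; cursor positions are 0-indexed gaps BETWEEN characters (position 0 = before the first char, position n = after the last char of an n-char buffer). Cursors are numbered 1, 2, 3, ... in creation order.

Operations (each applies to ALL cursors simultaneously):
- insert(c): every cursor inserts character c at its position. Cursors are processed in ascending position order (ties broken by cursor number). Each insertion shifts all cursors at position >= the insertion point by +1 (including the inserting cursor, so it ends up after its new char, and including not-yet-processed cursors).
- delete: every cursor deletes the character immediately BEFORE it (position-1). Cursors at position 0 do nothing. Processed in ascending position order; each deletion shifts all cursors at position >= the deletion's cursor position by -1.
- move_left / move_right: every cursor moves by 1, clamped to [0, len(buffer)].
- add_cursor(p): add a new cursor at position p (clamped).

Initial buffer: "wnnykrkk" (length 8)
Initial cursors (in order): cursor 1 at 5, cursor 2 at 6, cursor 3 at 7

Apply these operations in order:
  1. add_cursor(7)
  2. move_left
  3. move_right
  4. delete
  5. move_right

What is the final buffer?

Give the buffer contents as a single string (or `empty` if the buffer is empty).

After op 1 (add_cursor(7)): buffer="wnnykrkk" (len 8), cursors c1@5 c2@6 c3@7 c4@7, authorship ........
After op 2 (move_left): buffer="wnnykrkk" (len 8), cursors c1@4 c2@5 c3@6 c4@6, authorship ........
After op 3 (move_right): buffer="wnnykrkk" (len 8), cursors c1@5 c2@6 c3@7 c4@7, authorship ........
After op 4 (delete): buffer="wnnk" (len 4), cursors c1@3 c2@3 c3@3 c4@3, authorship ....
After op 5 (move_right): buffer="wnnk" (len 4), cursors c1@4 c2@4 c3@4 c4@4, authorship ....

Answer: wnnk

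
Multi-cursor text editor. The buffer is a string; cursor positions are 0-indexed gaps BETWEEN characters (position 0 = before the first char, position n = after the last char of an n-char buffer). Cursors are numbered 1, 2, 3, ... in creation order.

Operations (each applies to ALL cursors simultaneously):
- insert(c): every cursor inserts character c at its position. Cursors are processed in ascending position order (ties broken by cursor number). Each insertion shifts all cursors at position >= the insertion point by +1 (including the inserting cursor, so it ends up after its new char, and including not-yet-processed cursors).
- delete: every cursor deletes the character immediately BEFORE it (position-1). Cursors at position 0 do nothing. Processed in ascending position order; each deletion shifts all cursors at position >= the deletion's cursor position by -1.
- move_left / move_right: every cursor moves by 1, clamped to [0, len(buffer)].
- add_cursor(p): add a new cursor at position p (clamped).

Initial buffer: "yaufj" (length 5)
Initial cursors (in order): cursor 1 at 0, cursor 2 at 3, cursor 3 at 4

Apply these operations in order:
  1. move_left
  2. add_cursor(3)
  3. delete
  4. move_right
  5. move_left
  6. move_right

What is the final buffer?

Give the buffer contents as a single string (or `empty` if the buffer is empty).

After op 1 (move_left): buffer="yaufj" (len 5), cursors c1@0 c2@2 c3@3, authorship .....
After op 2 (add_cursor(3)): buffer="yaufj" (len 5), cursors c1@0 c2@2 c3@3 c4@3, authorship .....
After op 3 (delete): buffer="fj" (len 2), cursors c1@0 c2@0 c3@0 c4@0, authorship ..
After op 4 (move_right): buffer="fj" (len 2), cursors c1@1 c2@1 c3@1 c4@1, authorship ..
After op 5 (move_left): buffer="fj" (len 2), cursors c1@0 c2@0 c3@0 c4@0, authorship ..
After op 6 (move_right): buffer="fj" (len 2), cursors c1@1 c2@1 c3@1 c4@1, authorship ..

Answer: fj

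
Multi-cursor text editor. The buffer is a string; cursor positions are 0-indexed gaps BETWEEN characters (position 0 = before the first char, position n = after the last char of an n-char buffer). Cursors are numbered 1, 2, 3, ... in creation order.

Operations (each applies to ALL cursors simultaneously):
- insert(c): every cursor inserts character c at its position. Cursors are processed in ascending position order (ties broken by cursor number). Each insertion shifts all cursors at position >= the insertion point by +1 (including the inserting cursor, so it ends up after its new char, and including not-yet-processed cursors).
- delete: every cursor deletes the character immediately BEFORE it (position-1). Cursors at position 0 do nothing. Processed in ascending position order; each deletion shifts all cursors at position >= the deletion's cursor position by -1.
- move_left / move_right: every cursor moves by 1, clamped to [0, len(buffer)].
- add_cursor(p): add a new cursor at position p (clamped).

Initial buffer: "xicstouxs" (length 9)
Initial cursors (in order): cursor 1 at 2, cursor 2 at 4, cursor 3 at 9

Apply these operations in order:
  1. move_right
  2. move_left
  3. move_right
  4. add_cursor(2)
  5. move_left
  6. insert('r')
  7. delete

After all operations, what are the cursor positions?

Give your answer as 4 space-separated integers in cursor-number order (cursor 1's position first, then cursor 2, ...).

After op 1 (move_right): buffer="xicstouxs" (len 9), cursors c1@3 c2@5 c3@9, authorship .........
After op 2 (move_left): buffer="xicstouxs" (len 9), cursors c1@2 c2@4 c3@8, authorship .........
After op 3 (move_right): buffer="xicstouxs" (len 9), cursors c1@3 c2@5 c3@9, authorship .........
After op 4 (add_cursor(2)): buffer="xicstouxs" (len 9), cursors c4@2 c1@3 c2@5 c3@9, authorship .........
After op 5 (move_left): buffer="xicstouxs" (len 9), cursors c4@1 c1@2 c2@4 c3@8, authorship .........
After op 6 (insert('r')): buffer="xrircsrtouxrs" (len 13), cursors c4@2 c1@4 c2@7 c3@12, authorship .4.1..2....3.
After op 7 (delete): buffer="xicstouxs" (len 9), cursors c4@1 c1@2 c2@4 c3@8, authorship .........

Answer: 2 4 8 1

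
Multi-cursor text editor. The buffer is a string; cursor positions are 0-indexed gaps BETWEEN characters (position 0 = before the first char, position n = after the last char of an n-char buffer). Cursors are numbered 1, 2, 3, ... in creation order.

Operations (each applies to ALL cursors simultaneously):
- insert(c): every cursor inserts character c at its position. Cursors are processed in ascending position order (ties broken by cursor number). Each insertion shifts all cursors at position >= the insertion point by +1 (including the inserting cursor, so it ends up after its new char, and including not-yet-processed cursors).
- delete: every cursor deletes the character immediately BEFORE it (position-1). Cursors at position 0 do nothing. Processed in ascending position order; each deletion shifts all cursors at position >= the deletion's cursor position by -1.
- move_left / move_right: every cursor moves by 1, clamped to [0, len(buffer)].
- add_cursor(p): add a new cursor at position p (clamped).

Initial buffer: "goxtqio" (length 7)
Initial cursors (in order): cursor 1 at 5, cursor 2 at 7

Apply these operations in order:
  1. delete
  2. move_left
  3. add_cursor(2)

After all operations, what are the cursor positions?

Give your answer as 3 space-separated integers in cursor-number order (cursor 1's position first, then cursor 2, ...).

After op 1 (delete): buffer="goxti" (len 5), cursors c1@4 c2@5, authorship .....
After op 2 (move_left): buffer="goxti" (len 5), cursors c1@3 c2@4, authorship .....
After op 3 (add_cursor(2)): buffer="goxti" (len 5), cursors c3@2 c1@3 c2@4, authorship .....

Answer: 3 4 2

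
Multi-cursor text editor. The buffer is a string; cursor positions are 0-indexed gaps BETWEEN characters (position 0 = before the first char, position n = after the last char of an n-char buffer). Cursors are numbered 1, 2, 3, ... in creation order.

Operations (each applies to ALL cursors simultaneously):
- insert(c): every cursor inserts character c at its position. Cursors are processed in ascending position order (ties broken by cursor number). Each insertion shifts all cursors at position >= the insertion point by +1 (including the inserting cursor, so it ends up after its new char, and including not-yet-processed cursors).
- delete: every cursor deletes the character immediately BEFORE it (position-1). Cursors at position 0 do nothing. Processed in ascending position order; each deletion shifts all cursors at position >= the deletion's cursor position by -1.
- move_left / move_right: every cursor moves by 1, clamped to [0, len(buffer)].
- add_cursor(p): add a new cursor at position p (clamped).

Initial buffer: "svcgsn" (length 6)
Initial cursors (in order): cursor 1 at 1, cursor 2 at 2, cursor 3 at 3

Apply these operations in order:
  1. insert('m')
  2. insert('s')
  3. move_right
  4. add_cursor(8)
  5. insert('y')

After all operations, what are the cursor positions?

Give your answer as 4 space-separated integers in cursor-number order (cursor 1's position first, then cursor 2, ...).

Answer: 5 9 14 11

Derivation:
After op 1 (insert('m')): buffer="smvmcmgsn" (len 9), cursors c1@2 c2@4 c3@6, authorship .1.2.3...
After op 2 (insert('s')): buffer="smsvmscmsgsn" (len 12), cursors c1@3 c2@6 c3@9, authorship .11.22.33...
After op 3 (move_right): buffer="smsvmscmsgsn" (len 12), cursors c1@4 c2@7 c3@10, authorship .11.22.33...
After op 4 (add_cursor(8)): buffer="smsvmscmsgsn" (len 12), cursors c1@4 c2@7 c4@8 c3@10, authorship .11.22.33...
After op 5 (insert('y')): buffer="smsvymscymysgysn" (len 16), cursors c1@5 c2@9 c4@11 c3@14, authorship .11.122.2343.3..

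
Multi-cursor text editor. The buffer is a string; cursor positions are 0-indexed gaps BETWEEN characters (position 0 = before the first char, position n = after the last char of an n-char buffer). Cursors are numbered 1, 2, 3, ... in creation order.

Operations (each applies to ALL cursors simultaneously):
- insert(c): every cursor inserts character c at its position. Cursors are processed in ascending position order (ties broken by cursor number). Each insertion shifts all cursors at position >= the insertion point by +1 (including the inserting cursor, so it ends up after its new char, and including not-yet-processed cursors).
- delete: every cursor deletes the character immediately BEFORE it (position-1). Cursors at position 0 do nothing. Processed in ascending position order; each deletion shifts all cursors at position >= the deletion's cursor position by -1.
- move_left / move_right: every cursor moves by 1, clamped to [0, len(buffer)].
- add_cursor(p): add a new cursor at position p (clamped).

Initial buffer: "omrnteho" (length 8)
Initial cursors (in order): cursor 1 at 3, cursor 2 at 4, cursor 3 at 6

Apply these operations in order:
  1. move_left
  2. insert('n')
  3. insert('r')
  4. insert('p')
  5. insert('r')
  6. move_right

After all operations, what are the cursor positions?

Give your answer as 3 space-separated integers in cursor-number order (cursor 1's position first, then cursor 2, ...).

Answer: 7 12 18

Derivation:
After op 1 (move_left): buffer="omrnteho" (len 8), cursors c1@2 c2@3 c3@5, authorship ........
After op 2 (insert('n')): buffer="omnrnntneho" (len 11), cursors c1@3 c2@5 c3@8, authorship ..1.2..3...
After op 3 (insert('r')): buffer="omnrrnrntnreho" (len 14), cursors c1@4 c2@7 c3@11, authorship ..11.22..33...
After op 4 (insert('p')): buffer="omnrprnrpntnrpeho" (len 17), cursors c1@5 c2@9 c3@14, authorship ..111.222..333...
After op 5 (insert('r')): buffer="omnrprrnrprntnrpreho" (len 20), cursors c1@6 c2@11 c3@17, authorship ..1111.2222..3333...
After op 6 (move_right): buffer="omnrprrnrprntnrpreho" (len 20), cursors c1@7 c2@12 c3@18, authorship ..1111.2222..3333...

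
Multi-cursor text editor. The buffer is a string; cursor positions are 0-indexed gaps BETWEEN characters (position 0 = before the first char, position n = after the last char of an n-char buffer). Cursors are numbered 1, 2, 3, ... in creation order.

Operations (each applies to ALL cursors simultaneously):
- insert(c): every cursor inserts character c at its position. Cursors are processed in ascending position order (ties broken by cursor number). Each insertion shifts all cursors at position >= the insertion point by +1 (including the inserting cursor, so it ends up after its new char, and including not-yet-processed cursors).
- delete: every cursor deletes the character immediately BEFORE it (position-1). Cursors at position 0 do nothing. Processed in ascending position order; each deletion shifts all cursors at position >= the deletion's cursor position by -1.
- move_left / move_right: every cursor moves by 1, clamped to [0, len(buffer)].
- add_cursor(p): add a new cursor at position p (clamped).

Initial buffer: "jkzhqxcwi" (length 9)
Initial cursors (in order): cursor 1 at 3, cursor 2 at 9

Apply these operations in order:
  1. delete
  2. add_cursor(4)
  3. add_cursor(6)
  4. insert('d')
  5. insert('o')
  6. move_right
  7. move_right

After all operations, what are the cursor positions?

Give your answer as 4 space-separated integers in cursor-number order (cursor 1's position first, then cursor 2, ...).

After op 1 (delete): buffer="jkhqxcw" (len 7), cursors c1@2 c2@7, authorship .......
After op 2 (add_cursor(4)): buffer="jkhqxcw" (len 7), cursors c1@2 c3@4 c2@7, authorship .......
After op 3 (add_cursor(6)): buffer="jkhqxcw" (len 7), cursors c1@2 c3@4 c4@6 c2@7, authorship .......
After op 4 (insert('d')): buffer="jkdhqdxcdwd" (len 11), cursors c1@3 c3@6 c4@9 c2@11, authorship ..1..3..4.2
After op 5 (insert('o')): buffer="jkdohqdoxcdowdo" (len 15), cursors c1@4 c3@8 c4@12 c2@15, authorship ..11..33..44.22
After op 6 (move_right): buffer="jkdohqdoxcdowdo" (len 15), cursors c1@5 c3@9 c4@13 c2@15, authorship ..11..33..44.22
After op 7 (move_right): buffer="jkdohqdoxcdowdo" (len 15), cursors c1@6 c3@10 c4@14 c2@15, authorship ..11..33..44.22

Answer: 6 15 10 14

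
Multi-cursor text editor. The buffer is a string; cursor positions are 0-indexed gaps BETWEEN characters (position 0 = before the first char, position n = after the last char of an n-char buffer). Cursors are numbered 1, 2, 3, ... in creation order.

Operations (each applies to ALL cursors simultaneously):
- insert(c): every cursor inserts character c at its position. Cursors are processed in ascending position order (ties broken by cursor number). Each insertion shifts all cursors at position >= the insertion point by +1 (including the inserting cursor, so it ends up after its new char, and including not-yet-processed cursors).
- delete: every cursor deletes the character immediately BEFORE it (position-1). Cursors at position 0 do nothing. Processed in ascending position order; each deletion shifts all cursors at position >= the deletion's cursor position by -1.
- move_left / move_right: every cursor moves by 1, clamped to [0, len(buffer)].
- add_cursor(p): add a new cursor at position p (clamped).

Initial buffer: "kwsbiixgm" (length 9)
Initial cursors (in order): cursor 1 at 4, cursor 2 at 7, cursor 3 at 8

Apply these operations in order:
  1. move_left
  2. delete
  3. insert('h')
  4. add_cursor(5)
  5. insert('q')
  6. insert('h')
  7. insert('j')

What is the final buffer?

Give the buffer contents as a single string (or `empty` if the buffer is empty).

After op 1 (move_left): buffer="kwsbiixgm" (len 9), cursors c1@3 c2@6 c3@7, authorship .........
After op 2 (delete): buffer="kwbigm" (len 6), cursors c1@2 c2@4 c3@4, authorship ......
After op 3 (insert('h')): buffer="kwhbihhgm" (len 9), cursors c1@3 c2@7 c3@7, authorship ..1..23..
After op 4 (add_cursor(5)): buffer="kwhbihhgm" (len 9), cursors c1@3 c4@5 c2@7 c3@7, authorship ..1..23..
After op 5 (insert('q')): buffer="kwhqbiqhhqqgm" (len 13), cursors c1@4 c4@7 c2@11 c3@11, authorship ..11..42323..
After op 6 (insert('h')): buffer="kwhqhbiqhhhqqhhgm" (len 17), cursors c1@5 c4@9 c2@15 c3@15, authorship ..111..44232323..
After op 7 (insert('j')): buffer="kwhqhjbiqhjhhqqhhjjgm" (len 21), cursors c1@6 c4@11 c2@19 c3@19, authorship ..1111..44423232323..

Answer: kwhqhjbiqhjhhqqhhjjgm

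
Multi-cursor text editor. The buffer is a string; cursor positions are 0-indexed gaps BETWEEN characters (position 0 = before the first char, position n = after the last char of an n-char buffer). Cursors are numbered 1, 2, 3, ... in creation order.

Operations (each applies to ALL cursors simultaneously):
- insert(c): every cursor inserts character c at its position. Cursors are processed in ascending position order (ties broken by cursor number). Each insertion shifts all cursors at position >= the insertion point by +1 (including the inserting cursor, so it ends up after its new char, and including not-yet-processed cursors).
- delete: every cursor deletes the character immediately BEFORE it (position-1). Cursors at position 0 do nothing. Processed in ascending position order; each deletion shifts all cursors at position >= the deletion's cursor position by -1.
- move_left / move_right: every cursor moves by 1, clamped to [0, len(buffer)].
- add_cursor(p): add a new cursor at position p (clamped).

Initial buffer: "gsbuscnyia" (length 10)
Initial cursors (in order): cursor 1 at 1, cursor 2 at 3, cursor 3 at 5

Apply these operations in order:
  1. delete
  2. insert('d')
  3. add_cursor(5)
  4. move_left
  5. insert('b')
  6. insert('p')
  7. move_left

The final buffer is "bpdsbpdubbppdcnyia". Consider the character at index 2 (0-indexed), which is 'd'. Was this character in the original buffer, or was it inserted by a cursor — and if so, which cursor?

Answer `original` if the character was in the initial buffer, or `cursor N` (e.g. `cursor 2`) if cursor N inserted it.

After op 1 (delete): buffer="sucnyia" (len 7), cursors c1@0 c2@1 c3@2, authorship .......
After op 2 (insert('d')): buffer="dsdudcnyia" (len 10), cursors c1@1 c2@3 c3@5, authorship 1.2.3.....
After op 3 (add_cursor(5)): buffer="dsdudcnyia" (len 10), cursors c1@1 c2@3 c3@5 c4@5, authorship 1.2.3.....
After op 4 (move_left): buffer="dsdudcnyia" (len 10), cursors c1@0 c2@2 c3@4 c4@4, authorship 1.2.3.....
After op 5 (insert('b')): buffer="bdsbdubbdcnyia" (len 14), cursors c1@1 c2@4 c3@8 c4@8, authorship 11.22.343.....
After op 6 (insert('p')): buffer="bpdsbpdubbppdcnyia" (len 18), cursors c1@2 c2@6 c3@12 c4@12, authorship 111.222.34343.....
After op 7 (move_left): buffer="bpdsbpdubbppdcnyia" (len 18), cursors c1@1 c2@5 c3@11 c4@11, authorship 111.222.34343.....
Authorship (.=original, N=cursor N): 1 1 1 . 2 2 2 . 3 4 3 4 3 . . . . .
Index 2: author = 1

Answer: cursor 1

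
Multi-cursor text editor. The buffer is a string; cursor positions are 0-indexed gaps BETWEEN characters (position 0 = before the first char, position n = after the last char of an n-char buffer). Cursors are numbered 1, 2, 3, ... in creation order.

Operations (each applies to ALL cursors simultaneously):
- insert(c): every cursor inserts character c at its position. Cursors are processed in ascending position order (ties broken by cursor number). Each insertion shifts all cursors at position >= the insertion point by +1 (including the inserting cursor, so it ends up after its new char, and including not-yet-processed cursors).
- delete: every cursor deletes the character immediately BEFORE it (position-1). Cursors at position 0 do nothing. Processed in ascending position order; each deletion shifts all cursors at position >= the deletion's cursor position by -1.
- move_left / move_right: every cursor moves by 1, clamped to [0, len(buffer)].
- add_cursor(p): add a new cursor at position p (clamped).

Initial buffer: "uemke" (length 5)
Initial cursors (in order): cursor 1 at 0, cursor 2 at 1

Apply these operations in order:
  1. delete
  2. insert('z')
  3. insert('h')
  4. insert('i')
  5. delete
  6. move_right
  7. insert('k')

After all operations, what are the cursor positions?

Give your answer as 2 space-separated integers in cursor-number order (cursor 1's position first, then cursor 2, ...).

Answer: 7 7

Derivation:
After op 1 (delete): buffer="emke" (len 4), cursors c1@0 c2@0, authorship ....
After op 2 (insert('z')): buffer="zzemke" (len 6), cursors c1@2 c2@2, authorship 12....
After op 3 (insert('h')): buffer="zzhhemke" (len 8), cursors c1@4 c2@4, authorship 1212....
After op 4 (insert('i')): buffer="zzhhiiemke" (len 10), cursors c1@6 c2@6, authorship 121212....
After op 5 (delete): buffer="zzhhemke" (len 8), cursors c1@4 c2@4, authorship 1212....
After op 6 (move_right): buffer="zzhhemke" (len 8), cursors c1@5 c2@5, authorship 1212....
After op 7 (insert('k')): buffer="zzhhekkmke" (len 10), cursors c1@7 c2@7, authorship 1212.12...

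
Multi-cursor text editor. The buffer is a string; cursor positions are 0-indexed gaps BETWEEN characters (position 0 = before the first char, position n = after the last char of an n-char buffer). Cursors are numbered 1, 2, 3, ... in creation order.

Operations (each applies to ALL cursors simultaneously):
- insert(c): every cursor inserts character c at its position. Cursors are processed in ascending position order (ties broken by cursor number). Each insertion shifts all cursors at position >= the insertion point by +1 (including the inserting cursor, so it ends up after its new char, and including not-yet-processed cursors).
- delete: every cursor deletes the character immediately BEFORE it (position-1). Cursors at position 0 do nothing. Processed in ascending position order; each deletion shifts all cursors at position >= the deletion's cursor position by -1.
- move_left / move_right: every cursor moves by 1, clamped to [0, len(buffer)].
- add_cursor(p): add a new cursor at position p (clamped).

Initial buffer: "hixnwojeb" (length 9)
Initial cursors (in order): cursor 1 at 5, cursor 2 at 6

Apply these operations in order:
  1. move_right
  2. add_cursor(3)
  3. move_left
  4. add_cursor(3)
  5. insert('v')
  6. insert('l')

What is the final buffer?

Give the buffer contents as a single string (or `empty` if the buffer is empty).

Answer: hivlxvlnwvlovljeb

Derivation:
After op 1 (move_right): buffer="hixnwojeb" (len 9), cursors c1@6 c2@7, authorship .........
After op 2 (add_cursor(3)): buffer="hixnwojeb" (len 9), cursors c3@3 c1@6 c2@7, authorship .........
After op 3 (move_left): buffer="hixnwojeb" (len 9), cursors c3@2 c1@5 c2@6, authorship .........
After op 4 (add_cursor(3)): buffer="hixnwojeb" (len 9), cursors c3@2 c4@3 c1@5 c2@6, authorship .........
After op 5 (insert('v')): buffer="hivxvnwvovjeb" (len 13), cursors c3@3 c4@5 c1@8 c2@10, authorship ..3.4..1.2...
After op 6 (insert('l')): buffer="hivlxvlnwvlovljeb" (len 17), cursors c3@4 c4@7 c1@11 c2@14, authorship ..33.44..11.22...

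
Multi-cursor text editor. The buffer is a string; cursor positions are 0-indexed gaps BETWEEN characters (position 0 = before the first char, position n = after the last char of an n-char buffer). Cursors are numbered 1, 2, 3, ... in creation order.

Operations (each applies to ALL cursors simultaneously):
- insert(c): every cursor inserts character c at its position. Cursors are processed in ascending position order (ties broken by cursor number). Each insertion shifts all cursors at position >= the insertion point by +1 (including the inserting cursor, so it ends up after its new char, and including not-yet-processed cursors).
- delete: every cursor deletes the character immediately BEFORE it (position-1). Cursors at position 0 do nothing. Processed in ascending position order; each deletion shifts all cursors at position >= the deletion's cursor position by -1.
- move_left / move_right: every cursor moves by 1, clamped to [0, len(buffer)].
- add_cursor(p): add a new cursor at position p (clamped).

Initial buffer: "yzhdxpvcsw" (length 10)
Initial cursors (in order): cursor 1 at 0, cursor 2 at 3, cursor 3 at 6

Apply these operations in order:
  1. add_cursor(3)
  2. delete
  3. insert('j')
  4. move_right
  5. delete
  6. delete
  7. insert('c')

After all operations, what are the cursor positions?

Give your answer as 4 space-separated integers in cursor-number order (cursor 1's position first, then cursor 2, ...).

Answer: 3 3 5 3

Derivation:
After op 1 (add_cursor(3)): buffer="yzhdxpvcsw" (len 10), cursors c1@0 c2@3 c4@3 c3@6, authorship ..........
After op 2 (delete): buffer="ydxvcsw" (len 7), cursors c1@0 c2@1 c4@1 c3@3, authorship .......
After op 3 (insert('j')): buffer="jyjjdxjvcsw" (len 11), cursors c1@1 c2@4 c4@4 c3@7, authorship 1.24..3....
After op 4 (move_right): buffer="jyjjdxjvcsw" (len 11), cursors c1@2 c2@5 c4@5 c3@8, authorship 1.24..3....
After op 5 (delete): buffer="jjxjcsw" (len 7), cursors c1@1 c2@2 c4@2 c3@4, authorship 12.3...
After op 6 (delete): buffer="xcsw" (len 4), cursors c1@0 c2@0 c4@0 c3@1, authorship ....
After op 7 (insert('c')): buffer="cccxccsw" (len 8), cursors c1@3 c2@3 c4@3 c3@5, authorship 124.3...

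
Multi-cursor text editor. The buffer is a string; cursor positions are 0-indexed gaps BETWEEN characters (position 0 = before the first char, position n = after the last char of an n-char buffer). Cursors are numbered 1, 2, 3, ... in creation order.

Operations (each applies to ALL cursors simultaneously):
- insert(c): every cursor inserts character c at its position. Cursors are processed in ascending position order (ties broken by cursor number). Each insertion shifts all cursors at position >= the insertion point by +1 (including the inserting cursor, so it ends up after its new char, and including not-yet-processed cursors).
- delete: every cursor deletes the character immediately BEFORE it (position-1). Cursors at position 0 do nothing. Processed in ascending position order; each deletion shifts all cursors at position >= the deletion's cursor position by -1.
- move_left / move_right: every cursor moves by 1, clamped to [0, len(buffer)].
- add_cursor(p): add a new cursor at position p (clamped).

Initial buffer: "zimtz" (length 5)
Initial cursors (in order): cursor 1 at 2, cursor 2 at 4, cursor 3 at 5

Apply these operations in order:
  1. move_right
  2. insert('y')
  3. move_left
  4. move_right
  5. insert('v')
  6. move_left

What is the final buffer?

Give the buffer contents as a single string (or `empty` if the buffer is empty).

Answer: zimyvtzyyvv

Derivation:
After op 1 (move_right): buffer="zimtz" (len 5), cursors c1@3 c2@5 c3@5, authorship .....
After op 2 (insert('y')): buffer="zimytzyy" (len 8), cursors c1@4 c2@8 c3@8, authorship ...1..23
After op 3 (move_left): buffer="zimytzyy" (len 8), cursors c1@3 c2@7 c3@7, authorship ...1..23
After op 4 (move_right): buffer="zimytzyy" (len 8), cursors c1@4 c2@8 c3@8, authorship ...1..23
After op 5 (insert('v')): buffer="zimyvtzyyvv" (len 11), cursors c1@5 c2@11 c3@11, authorship ...11..2323
After op 6 (move_left): buffer="zimyvtzyyvv" (len 11), cursors c1@4 c2@10 c3@10, authorship ...11..2323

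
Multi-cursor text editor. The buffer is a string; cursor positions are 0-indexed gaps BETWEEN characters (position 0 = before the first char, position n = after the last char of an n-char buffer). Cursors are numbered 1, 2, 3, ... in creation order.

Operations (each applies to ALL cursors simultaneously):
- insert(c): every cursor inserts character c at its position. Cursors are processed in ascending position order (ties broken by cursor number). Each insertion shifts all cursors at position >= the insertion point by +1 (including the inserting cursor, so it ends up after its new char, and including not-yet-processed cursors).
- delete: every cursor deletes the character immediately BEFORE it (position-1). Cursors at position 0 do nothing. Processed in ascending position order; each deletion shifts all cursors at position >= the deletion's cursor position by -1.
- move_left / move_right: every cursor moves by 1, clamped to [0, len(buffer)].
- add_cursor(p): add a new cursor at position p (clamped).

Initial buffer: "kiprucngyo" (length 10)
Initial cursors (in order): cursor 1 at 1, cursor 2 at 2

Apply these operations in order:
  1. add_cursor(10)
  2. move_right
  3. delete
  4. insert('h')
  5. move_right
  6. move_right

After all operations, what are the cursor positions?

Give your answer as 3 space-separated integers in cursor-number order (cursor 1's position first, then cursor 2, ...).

Answer: 5 5 10

Derivation:
After op 1 (add_cursor(10)): buffer="kiprucngyo" (len 10), cursors c1@1 c2@2 c3@10, authorship ..........
After op 2 (move_right): buffer="kiprucngyo" (len 10), cursors c1@2 c2@3 c3@10, authorship ..........
After op 3 (delete): buffer="krucngy" (len 7), cursors c1@1 c2@1 c3@7, authorship .......
After op 4 (insert('h')): buffer="khhrucngyh" (len 10), cursors c1@3 c2@3 c3@10, authorship .12......3
After op 5 (move_right): buffer="khhrucngyh" (len 10), cursors c1@4 c2@4 c3@10, authorship .12......3
After op 6 (move_right): buffer="khhrucngyh" (len 10), cursors c1@5 c2@5 c3@10, authorship .12......3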